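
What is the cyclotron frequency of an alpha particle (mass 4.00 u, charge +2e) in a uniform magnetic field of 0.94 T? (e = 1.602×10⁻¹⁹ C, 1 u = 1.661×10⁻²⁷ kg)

f = |q|B/(2πm).
f = (3.204×10⁻¹⁹)(0.94)/(2π·6.644×10⁻²⁷) ≈ 7.2×10⁶ Hz.

f ≈ 7.2×10⁶ Hz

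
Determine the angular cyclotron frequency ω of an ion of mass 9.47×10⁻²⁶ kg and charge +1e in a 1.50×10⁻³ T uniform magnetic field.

ω = |q|B/m.
ω = (1.602×10⁻¹⁹)(1.50×10⁻³)/9.47×10⁻²⁶ ≈ 2540 rad/s.

ω ≈ 2540 rad/s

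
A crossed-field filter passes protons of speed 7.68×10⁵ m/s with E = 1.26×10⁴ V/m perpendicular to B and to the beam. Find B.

Balance of forces in the selector: qE = qvB ⇒ B = E/v.
B = 1.26×10⁴/7.68×10⁵ = 0.0164 T.

B = 0.0164 T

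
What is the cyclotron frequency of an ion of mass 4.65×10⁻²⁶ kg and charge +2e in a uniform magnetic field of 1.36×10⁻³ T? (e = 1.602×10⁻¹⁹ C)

f ≈ 1490 Hz

f = |q|B/(2πm).
f = (3.204×10⁻¹⁹)(1.36×10⁻³)/(2π·4.65×10⁻²⁶) ≈ 1490 Hz.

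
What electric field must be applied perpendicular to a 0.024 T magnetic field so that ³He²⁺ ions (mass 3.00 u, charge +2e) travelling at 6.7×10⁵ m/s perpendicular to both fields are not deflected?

E = 1.6×10⁴ V/m

For straight-line motion qE = qvB, so E = vB.
E = 6.7×10⁵ × 0.024 = 1.6×10⁴ V/m.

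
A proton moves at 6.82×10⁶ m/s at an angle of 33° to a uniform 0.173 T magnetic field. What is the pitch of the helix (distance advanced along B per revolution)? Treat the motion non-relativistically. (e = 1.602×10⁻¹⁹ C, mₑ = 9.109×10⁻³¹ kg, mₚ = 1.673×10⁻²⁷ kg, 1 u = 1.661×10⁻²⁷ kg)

p ≈ 2.17 m

v∥ = v cosθ = 6.82×10⁶·cos33° ≈ 5.720×10⁶ m/s.
T = 2πm/(|q|B) = 2π(1.673×10⁻²⁷)/((1.602×10⁻¹⁹)(0.173)) ≈ 3.793×10⁻⁷ s.
pitch = v∥ T = (5.720×10⁶)(3.793×10⁻⁷) ≈ 2.17 m.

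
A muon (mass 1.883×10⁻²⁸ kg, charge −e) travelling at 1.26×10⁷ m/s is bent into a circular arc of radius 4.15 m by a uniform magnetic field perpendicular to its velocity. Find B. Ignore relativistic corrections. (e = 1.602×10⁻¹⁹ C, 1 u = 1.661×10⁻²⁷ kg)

From |q|vB = mv²/r, B = mv/(|q|r).
B = (1.883×10⁻²⁸)(1.26×10⁷)/((1.602×10⁻¹⁹)(4.15)) ≈ 3.57×10⁻³ T.

B ≈ 3.57×10⁻³ T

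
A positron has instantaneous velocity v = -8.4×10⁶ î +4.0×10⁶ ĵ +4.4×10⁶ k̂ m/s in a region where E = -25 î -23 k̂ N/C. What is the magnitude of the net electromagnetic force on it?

|F| ≈ 5.44×10⁻¹⁸ N

Only an electric field acts, so F = qE = (1.602×10⁻¹⁹ C)·(-25.0, 0, -23.0) = (-4.00×10⁻¹⁸, 0, -3.68×10⁻¹⁸) N.
|F| = 5.44×10⁻¹⁸ N.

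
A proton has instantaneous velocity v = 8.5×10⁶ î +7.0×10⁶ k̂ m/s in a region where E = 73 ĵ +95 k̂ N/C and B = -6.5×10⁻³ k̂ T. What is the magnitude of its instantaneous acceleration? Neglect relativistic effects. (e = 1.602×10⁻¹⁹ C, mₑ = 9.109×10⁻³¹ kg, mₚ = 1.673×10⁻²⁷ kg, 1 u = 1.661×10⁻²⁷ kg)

|a| ≈ 5.30×10¹² m/s²

v×B = (0, 5.52×10⁴, 0) N/C.
E + v×B = (0, 5.53×10⁴, 95.0) N/C.
F = q(E + v×B) = (1.602×10⁻¹⁹ C)·(0, 5.53×10⁴, 95.0) = (0, 8.86×10⁻¹⁵, 1.52×10⁻¹⁷) N.
|a| = |F|/m = 8.863×10⁻¹⁵/1.673×10⁻²⁷ ≈ 5.30×10¹² m/s².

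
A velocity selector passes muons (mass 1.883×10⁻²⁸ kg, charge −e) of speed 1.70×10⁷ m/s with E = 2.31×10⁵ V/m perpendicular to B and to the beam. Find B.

B = 0.0136 T

Balance of forces in the selector: qE = qvB ⇒ B = E/v.
B = 2.31×10⁵/1.70×10⁷ = 0.0136 T.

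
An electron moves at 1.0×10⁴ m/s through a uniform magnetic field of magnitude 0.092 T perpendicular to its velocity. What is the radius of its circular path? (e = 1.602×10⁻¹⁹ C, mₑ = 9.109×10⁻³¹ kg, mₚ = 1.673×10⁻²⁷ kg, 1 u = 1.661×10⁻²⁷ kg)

r ≈ 6.2×10⁻⁷ m

The magnetic force provides the centripetal force: |q|vB = mv²/r.
r = mv/(|q|B) = (9.109×10⁻³¹)(1.0×10⁴)/((1.602×10⁻¹⁹)(0.092)) ≈ 6.2×10⁻⁷ m.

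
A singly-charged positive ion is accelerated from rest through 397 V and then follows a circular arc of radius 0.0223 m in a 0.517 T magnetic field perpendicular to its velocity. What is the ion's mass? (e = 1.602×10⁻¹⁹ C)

m ≈ 2.68×10⁻²⁶ kg

Combine |q|V = ½mv² and r = mv/(|q|B): eliminate v to get m = qB²r²/(2V).
m = (1.602×10⁻¹⁹)(0.517)²(0.0223)²/(2·397) ≈ 2.68×10⁻²⁶ kg.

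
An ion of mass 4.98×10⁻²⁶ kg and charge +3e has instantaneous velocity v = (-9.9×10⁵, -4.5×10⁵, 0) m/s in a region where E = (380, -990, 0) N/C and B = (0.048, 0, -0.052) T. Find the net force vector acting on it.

v×B = (2.34×10⁴, -5.15×10⁴, 2.16×10⁴) N/C.
E + v×B = (2.38×10⁴, -5.25×10⁴, 2.16×10⁴) N/C.
F = q(E + v×B) = (4.806×10⁻¹⁹ C)·(2.38×10⁴, -5.25×10⁴, 2.16×10⁴) = (1.14×10⁻¹⁴, -2.52×10⁻¹⁴, 1.04×10⁻¹⁴) N.

F ≈ (1.14×10⁻¹⁴, -2.52×10⁻¹⁴, 1.04×10⁻¹⁴) N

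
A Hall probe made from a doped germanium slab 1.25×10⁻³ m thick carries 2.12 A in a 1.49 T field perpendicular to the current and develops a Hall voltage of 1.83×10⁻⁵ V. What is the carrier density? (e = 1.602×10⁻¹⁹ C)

From V_H = IB/(n e t), n = IB/(V_H e t).
n = (2.12)(1.49)/((1.83×10⁻⁵)(1.602×10⁻¹⁹)(1.25×10⁻³)) ≈ 8.62×10²⁶ m⁻³.

n ≈ 8.62×10²⁶ m⁻³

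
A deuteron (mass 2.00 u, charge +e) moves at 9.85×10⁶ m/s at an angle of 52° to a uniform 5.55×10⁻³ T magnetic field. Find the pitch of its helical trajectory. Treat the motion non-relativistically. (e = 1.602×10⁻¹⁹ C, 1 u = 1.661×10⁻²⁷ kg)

v∥ = v cosθ = 9.85×10⁶·cos52° ≈ 6.064×10⁶ m/s.
T = 2πm/(|q|B) = 2π(3.322×10⁻²⁷)/((1.602×10⁻¹⁹)(5.55×10⁻³)) ≈ 2.348×10⁻⁵ s.
pitch = v∥ T = (6.064×10⁶)(2.348×10⁻⁵) ≈ 142 m.

p ≈ 142 m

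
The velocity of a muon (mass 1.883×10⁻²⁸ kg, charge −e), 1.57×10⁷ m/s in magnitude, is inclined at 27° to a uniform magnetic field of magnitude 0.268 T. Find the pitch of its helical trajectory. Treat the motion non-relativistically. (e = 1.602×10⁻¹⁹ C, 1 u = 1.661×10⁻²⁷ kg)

v∥ = v cosθ = 1.57×10⁷·cos27° ≈ 1.399×10⁷ m/s.
T = 2πm/(|q|B) = 2π(1.883×10⁻²⁸)/((1.602×10⁻¹⁹)(0.268)) ≈ 2.756×10⁻⁸ s.
pitch = v∥ T = (1.399×10⁷)(2.756×10⁻⁸) ≈ 0.385 m.

p ≈ 0.385 m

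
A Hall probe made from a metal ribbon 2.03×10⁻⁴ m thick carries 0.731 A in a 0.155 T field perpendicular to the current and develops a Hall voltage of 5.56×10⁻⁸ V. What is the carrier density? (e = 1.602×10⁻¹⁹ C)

From V_H = IB/(n e t), n = IB/(V_H e t).
n = (0.731)(0.155)/((5.56×10⁻⁸)(1.602×10⁻¹⁹)(2.03×10⁻⁴)) ≈ 6.27×10²⁸ m⁻³.

n ≈ 6.27×10²⁸ m⁻³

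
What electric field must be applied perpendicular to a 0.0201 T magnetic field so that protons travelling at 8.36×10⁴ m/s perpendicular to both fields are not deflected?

For straight-line motion qE = qvB, so E = vB.
E = 8.36×10⁴ × 0.0201 = 1680 V/m.

E = 1680 V/m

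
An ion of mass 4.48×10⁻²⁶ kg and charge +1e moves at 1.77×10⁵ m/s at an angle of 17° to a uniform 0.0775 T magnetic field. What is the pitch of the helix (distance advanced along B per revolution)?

p ≈ 3.84 m

v∥ = v cosθ = 1.77×10⁵·cos17° ≈ 1.693×10⁵ m/s.
T = 2πm/(|q|B) = 2π(4.48×10⁻²⁶)/((1.602×10⁻¹⁹)(0.0775)) ≈ 2.267×10⁻⁵ s.
pitch = v∥ T = (1.693×10⁵)(2.267×10⁻⁵) ≈ 3.84 m.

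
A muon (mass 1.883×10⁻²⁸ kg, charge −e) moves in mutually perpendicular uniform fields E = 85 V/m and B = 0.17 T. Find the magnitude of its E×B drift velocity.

v_d ≈ 500 m/s

The steady drift has the magnetic force balancing the electric force, so v_d = E/B.
v_d = 85/0.17 = 500 m/s.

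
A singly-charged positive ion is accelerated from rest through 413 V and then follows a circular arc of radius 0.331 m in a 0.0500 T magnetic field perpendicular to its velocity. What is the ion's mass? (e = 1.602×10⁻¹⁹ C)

Combine |q|V = ½mv² and r = mv/(|q|B): eliminate v to get m = qB²r²/(2V).
m = (1.602×10⁻¹⁹)(0.0500)²(0.331)²/(2·413) ≈ 5.31×10⁻²⁶ kg.

m ≈ 5.31×10⁻²⁶ kg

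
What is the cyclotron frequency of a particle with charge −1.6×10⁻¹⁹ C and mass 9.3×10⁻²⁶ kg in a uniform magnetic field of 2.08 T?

f = |q|B/(2πm).
f = (1.6×10⁻¹⁹)(2.08)/(2π·9.3×10⁻²⁶) ≈ 5.70×10⁵ Hz.

f ≈ 5.70×10⁵ Hz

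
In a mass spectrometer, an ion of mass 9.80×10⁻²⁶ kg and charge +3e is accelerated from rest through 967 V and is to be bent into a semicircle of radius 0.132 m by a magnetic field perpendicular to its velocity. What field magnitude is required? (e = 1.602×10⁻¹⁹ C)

B ≈ 0.150 T

v = √(2|q|V/m) = √(2·4.806×10⁻¹⁹·967/9.80×10⁻²⁶) ≈ 9.739×10⁴ m/s.
B = mv/(|q|r) = (9.80×10⁻²⁶)(9.739×10⁴)/((4.806×10⁻¹⁹)(0.132)) ≈ 0.150 T.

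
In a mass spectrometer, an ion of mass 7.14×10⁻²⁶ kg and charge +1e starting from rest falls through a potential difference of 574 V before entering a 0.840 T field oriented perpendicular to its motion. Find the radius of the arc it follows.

r ≈ 0.0269 m

Acceleration: |q|V = ½mv² ⇒ v = √(2|q|V/m) = √(2·1.602×10⁻¹⁹·574/7.14×10⁻²⁶) ≈ 5.075×10⁴ m/s.
In the field: r = mv/(|q|B) = (7.14×10⁻²⁶)(5.075×10⁴)/((1.602×10⁻¹⁹)(0.840)) ≈ 0.0269 m.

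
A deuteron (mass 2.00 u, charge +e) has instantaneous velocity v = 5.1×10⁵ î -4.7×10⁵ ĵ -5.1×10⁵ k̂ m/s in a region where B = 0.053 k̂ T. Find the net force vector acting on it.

F ≈ (-3.99×10⁻¹⁵, -4.33×10⁻¹⁵, 0) N

v×B = (-2.49×10⁴, -2.70×10⁴, 0) N/C.
F = q v×B = (1.602×10⁻¹⁹ C)·(-2.49×10⁴, -2.70×10⁴, 0) = (-3.99×10⁻¹⁵, -4.33×10⁻¹⁵, 0) N.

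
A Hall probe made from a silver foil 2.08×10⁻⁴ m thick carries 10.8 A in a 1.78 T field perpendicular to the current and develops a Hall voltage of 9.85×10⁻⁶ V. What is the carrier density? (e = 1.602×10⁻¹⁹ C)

From V_H = IB/(n e t), n = IB/(V_H e t).
n = (10.8)(1.78)/((9.85×10⁻⁶)(1.602×10⁻¹⁹)(2.08×10⁻⁴)) ≈ 5.86×10²⁸ m⁻³.

n ≈ 5.86×10²⁸ m⁻³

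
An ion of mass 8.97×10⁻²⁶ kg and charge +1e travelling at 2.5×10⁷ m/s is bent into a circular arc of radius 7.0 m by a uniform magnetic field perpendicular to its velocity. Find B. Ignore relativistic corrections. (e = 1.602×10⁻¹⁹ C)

B ≈ 2.0 T

From |q|vB = mv²/r, B = mv/(|q|r).
B = (8.97×10⁻²⁶)(2.5×10⁷)/((1.602×10⁻¹⁹)(7.0)) ≈ 2.0 T.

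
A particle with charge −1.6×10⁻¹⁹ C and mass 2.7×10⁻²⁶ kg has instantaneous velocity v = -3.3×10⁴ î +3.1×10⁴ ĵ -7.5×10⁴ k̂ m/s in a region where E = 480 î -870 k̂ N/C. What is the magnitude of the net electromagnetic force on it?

Only an electric field acts, so F = qE = (−1.6×10⁻¹⁹ C)·(480, 0, -870) = (-7.68×10⁻¹⁷, 0, 1.39×10⁻¹⁶) N.
|F| = 1.59×10⁻¹⁶ N.

|F| ≈ 1.59×10⁻¹⁶ N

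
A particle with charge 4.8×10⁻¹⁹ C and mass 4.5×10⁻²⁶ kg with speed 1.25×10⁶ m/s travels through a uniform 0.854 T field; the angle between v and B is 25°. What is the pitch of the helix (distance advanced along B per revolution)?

p ≈ 0.781 m

v∥ = v cosθ = 1.25×10⁶·cos25° ≈ 1.133×10⁶ m/s.
T = 2πm/(|q|B) = 2π(4.5×10⁻²⁶)/((4.8×10⁻¹⁹)(0.854)) ≈ 6.898×10⁻⁷ s.
pitch = v∥ T = (1.133×10⁶)(6.898×10⁻⁷) ≈ 0.781 m.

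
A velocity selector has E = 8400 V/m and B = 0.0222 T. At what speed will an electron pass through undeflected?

v = 3.78×10⁵ m/s

Zero net Lorentz force requires |qE| = |q v×B|, i.e. E = vB.
v = E/B = 8400/0.0222 = 3.78×10⁵ m/s.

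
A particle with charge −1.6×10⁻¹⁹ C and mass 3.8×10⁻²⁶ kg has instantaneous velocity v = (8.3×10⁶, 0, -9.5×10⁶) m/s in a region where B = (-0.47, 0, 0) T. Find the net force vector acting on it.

F ≈ (0, -7.14×10⁻¹³, 0) N

v×B = (0, 4.46×10⁶, 0) N/C.
F = q v×B = (−1.6×10⁻¹⁹ C)·(0, 4.46×10⁶, 0) = (0, -7.14×10⁻¹³, 0) N.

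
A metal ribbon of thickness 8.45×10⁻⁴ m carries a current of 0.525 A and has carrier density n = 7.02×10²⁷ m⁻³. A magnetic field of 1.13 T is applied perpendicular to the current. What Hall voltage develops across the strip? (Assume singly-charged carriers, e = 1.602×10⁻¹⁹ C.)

V_H = IB/(n e t).
V_H = (0.525)(1.13)/((7.02×10²⁷)(1.602×10⁻¹⁹)(8.45×10⁻⁴)) ≈ 6.24×10⁻⁷ V.

V_H ≈ 6.24×10⁻⁷ V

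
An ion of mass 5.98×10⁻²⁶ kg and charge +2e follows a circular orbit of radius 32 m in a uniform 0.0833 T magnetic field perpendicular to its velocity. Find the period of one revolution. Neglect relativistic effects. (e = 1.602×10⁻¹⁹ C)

The cyclotron period depends only on m, q, B: T = 2πm/(|q|B).
T = 2π(5.98×10⁻²⁶)/((3.204×10⁻¹⁹)(0.0833)) ≈ 1.41×10⁻⁵ s.

T ≈ 1.41×10⁻⁵ s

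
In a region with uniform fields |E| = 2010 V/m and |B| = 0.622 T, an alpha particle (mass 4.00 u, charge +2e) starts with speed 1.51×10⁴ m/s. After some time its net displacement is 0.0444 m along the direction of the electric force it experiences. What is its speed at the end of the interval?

B does no work; ΔKE = |q|E d.
½mv_f² = ½mv₀² + |q|Ed = ½(6.644×10⁻²⁷)(1.51×10⁴)² + (3.204×10⁻¹⁹)(2010)(0.0444) ≈ 7.574×10⁻¹⁹ J + 2.859×10⁻¹⁷ J ≈ 2.935×10⁻¹⁷ J.
v_f = √(2·2.935×10⁻¹⁷/6.644×10⁻²⁷) ≈ 9.40×10⁴ m/s.

v_f ≈ 9.40×10⁴ m/s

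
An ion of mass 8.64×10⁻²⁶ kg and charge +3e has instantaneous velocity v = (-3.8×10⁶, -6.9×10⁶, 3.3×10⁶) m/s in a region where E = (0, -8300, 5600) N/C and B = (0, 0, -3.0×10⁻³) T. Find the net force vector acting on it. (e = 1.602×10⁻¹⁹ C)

v×B = (2.07×10⁴, -1.14×10⁴, 0) N/C.
E + v×B = (2.07×10⁴, -1.97×10⁴, 5600) N/C.
F = q(E + v×B) = (4.806×10⁻¹⁹ C)·(2.07×10⁴, -1.97×10⁴, 5600) = (9.95×10⁻¹⁵, -9.47×10⁻¹⁵, 2.69×10⁻¹⁵) N.

F ≈ (9.95×10⁻¹⁵, -9.47×10⁻¹⁵, 2.69×10⁻¹⁵) N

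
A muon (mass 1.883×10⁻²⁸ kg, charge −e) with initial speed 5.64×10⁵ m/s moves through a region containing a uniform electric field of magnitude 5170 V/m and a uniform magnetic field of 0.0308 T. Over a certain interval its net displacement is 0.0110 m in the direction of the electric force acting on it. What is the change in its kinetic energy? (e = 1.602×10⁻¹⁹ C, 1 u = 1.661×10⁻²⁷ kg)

ΔKE ≈ 9.11×10⁻¹⁸ J

The magnetic force is always ⟂ v and does no work; only the electric force changes KE.
ΔKE = F_E · d = |q|E d = (1.602×10⁻¹⁹)(5170)(0.0110) ≈ 9.11×10⁻¹⁸ J.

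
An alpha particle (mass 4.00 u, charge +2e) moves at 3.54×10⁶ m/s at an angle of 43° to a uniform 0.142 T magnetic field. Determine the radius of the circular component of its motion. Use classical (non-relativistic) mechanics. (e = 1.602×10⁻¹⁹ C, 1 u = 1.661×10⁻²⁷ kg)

v⊥ = v sinθ = 3.54×10⁶·sin43° ≈ 2.414×10⁶ m/s.
r = m v⊥/(|q|B) = (6.644×10⁻²⁷)(2.414×10⁶)/((3.204×10⁻¹⁹)(0.142)) ≈ 0.353 m.

r ≈ 0.353 m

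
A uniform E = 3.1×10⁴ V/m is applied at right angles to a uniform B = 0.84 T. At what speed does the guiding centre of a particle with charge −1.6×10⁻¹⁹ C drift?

v_d ≈ 3.7×10⁴ m/s

In crossed fields the guiding centre drifts at v_d = |E×B|/B² = E/B, independent of charge and mass.
v_d = 3.1×10⁴/0.84 = 3.7×10⁴ m/s.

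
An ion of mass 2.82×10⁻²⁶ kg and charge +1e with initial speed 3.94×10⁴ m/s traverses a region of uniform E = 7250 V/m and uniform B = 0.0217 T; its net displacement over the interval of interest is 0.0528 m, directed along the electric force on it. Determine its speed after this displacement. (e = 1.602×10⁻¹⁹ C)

B does no work; ΔKE = |q|E d.
½mv_f² = ½mv₀² + |q|Ed = ½(2.82×10⁻²⁶)(3.94×10⁴)² + (1.602×10⁻¹⁹)(7250)(0.0528) ≈ 2.189×10⁻¹⁷ J + 6.132×10⁻¹⁷ J ≈ 8.321×10⁻¹⁷ J.
v_f = √(2·8.321×10⁻¹⁷/2.82×10⁻²⁶) ≈ 7.68×10⁴ m/s.

v_f ≈ 7.68×10⁴ m/s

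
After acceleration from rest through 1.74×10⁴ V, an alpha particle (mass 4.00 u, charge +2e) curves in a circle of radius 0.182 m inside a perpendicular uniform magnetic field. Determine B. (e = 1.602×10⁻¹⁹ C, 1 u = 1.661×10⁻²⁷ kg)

B ≈ 0.148 T

v = √(2|q|V/m) = √(2·3.204×10⁻¹⁹·1.74×10⁴/6.644×10⁻²⁷) ≈ 1.295×10⁶ m/s.
B = mv/(|q|r) = (6.644×10⁻²⁷)(1.295×10⁶)/((3.204×10⁻¹⁹)(0.182)) ≈ 0.148 T.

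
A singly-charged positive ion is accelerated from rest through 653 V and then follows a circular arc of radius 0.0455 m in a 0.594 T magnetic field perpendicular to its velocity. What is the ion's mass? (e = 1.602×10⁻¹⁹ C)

Combine |q|V = ½mv² and r = mv/(|q|B): eliminate v to get m = qB²r²/(2V).
m = (1.602×10⁻¹⁹)(0.594)²(0.0455)²/(2·653) ≈ 8.96×10⁻²⁶ kg.

m ≈ 8.96×10⁻²⁶ kg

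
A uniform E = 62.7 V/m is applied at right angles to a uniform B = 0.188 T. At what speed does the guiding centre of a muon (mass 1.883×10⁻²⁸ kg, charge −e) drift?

The steady drift has the magnetic force balancing the electric force, so v_d = E/B.
v_d = 62.7/0.188 = 334 m/s.

v_d ≈ 334 m/s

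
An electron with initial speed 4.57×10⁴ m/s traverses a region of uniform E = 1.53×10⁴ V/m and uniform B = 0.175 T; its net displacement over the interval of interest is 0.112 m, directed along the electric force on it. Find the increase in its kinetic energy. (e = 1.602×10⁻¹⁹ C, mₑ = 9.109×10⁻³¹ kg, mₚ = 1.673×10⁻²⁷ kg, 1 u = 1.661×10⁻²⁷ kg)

The magnetic force is always ⟂ v and does no work; only the electric force changes KE.
ΔKE = F_E · d = |q|E d = (1.602×10⁻¹⁹)(1.53×10⁴)(0.112) ≈ 2.75×10⁻¹⁶ J.

ΔKE ≈ 2.75×10⁻¹⁶ J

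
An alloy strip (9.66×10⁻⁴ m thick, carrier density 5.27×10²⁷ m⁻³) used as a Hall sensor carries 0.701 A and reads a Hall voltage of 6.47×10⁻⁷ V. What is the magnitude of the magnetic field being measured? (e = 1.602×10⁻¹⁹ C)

From V_H = IB/(n e t), B = V_H n e t / I.
B = (6.47×10⁻⁷)(5.27×10²⁷)(1.602×10⁻¹⁹)(9.66×10⁻⁴)/0.701 ≈ 0.753 T.

B ≈ 0.753 T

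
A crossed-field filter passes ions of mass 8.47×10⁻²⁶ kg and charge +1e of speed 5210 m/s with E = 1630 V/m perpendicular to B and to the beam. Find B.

Balance of forces in the selector: qE = qvB ⇒ B = E/v.
B = 1630/5210 = 0.313 T.

B = 0.313 T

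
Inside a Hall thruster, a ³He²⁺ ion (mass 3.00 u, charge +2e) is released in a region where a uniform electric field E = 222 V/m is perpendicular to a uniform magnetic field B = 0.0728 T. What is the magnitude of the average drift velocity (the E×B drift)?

v_d ≈ 3050 m/s

In crossed fields the guiding centre drifts at v_d = |E×B|/B² = E/B, independent of charge and mass.
v_d = 222/0.0728 = 3050 m/s.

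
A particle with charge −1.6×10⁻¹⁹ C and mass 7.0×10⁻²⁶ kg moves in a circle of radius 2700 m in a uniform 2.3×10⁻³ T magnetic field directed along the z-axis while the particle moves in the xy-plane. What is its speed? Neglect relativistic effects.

From |q|vB = mv²/r, v = |q|Br/m.
v = (1.6×10⁻¹⁹)(2.3×10⁻³)(2700)/7.0×10⁻²⁶ ≈ 1.4×10⁷ m/s.

v ≈ 1.4×10⁷ m/s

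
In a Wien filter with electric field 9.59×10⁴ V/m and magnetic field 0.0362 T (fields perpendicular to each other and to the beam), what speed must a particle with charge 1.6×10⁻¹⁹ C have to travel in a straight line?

v = 2.65×10⁶ m/s

Zero net Lorentz force requires |qE| = |q v×B|, i.e. E = vB.
v = E/B = 9.59×10⁴/0.0362 = 2.65×10⁶ m/s.
The result is independent of the particle's charge and mass.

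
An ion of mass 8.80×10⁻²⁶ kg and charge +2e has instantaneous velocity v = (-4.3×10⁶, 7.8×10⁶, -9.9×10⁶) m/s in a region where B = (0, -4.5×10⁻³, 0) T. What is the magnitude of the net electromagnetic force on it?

v×B = (-4.46×10⁴, 0, 1.94×10⁴) N/C.
F = q v×B = (3.204×10⁻¹⁹ C)·(-4.46×10⁴, 0, 1.94×10⁴) = (-1.43×10⁻¹⁴, 0, 6.20×10⁻¹⁵) N.
|F| = 1.56×10⁻¹⁴ N.

|F| ≈ 1.56×10⁻¹⁴ N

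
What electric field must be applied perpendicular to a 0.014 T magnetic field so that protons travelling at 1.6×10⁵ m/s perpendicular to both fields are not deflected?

E = 2200 V/m

For straight-line motion qE = qvB, so E = vB.
E = 1.6×10⁵ × 0.014 = 2200 V/m.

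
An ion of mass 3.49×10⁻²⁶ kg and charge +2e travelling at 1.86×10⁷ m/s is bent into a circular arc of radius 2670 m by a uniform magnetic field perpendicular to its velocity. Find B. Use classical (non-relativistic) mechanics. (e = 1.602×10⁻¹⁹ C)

From |q|vB = mv²/r, B = mv/(|q|r).
B = (3.49×10⁻²⁶)(1.86×10⁷)/((3.204×10⁻¹⁹)(2670)) ≈ 7.59×10⁻⁴ T.

B ≈ 7.59×10⁻⁴ T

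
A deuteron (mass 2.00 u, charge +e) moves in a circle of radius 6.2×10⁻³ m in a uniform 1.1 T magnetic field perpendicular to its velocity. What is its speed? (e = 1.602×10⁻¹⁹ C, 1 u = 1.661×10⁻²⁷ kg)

From |q|vB = mv²/r, v = |q|Br/m.
v = (1.602×10⁻¹⁹)(1.1)(6.2×10⁻³)/3.322×10⁻²⁷ ≈ 3.3×10⁵ m/s.

v ≈ 3.3×10⁵ m/s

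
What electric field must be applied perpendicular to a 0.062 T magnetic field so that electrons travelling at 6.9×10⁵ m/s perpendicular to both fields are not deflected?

For straight-line motion qE = qvB, so E = vB.
E = 6.9×10⁵ × 0.062 = 4.3×10⁴ V/m.

E = 4.3×10⁴ V/m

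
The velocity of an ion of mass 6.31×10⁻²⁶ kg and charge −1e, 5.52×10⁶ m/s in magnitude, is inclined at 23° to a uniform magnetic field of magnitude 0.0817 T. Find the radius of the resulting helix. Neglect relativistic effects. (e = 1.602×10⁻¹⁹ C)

v⊥ = v sinθ = 5.52×10⁶·sin23° ≈ 2.157×10⁶ m/s.
r = m v⊥/(|q|B) = (6.31×10⁻²⁶)(2.157×10⁶)/((1.602×10⁻¹⁹)(0.0817)) ≈ 10.4 m.

r ≈ 10.4 m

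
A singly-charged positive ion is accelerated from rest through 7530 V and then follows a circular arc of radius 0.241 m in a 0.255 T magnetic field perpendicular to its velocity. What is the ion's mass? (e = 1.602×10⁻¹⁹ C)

Combine |q|V = ½mv² and r = mv/(|q|B): eliminate v to get m = qB²r²/(2V).
m = (1.602×10⁻¹⁹)(0.255)²(0.241)²/(2·7530) ≈ 4.02×10⁻²⁶ kg.

m ≈ 4.02×10⁻²⁶ kg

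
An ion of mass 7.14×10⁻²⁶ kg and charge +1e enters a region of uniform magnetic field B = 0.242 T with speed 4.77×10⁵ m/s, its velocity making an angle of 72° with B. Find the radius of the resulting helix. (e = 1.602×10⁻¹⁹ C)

r ≈ 0.835 m

v⊥ = v sinθ = 4.77×10⁵·sin72° ≈ 4.537×10⁵ m/s.
r = m v⊥/(|q|B) = (7.14×10⁻²⁶)(4.537×10⁵)/((1.602×10⁻¹⁹)(0.242)) ≈ 0.835 m.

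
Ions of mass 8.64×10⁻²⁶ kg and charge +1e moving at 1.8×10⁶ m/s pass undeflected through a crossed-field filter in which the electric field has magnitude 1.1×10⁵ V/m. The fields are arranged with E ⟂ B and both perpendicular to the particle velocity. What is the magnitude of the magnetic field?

B = 0.061 T

Balance of forces in the selector: qE = qvB ⇒ B = E/v.
B = 1.1×10⁵/1.8×10⁶ = 0.061 T.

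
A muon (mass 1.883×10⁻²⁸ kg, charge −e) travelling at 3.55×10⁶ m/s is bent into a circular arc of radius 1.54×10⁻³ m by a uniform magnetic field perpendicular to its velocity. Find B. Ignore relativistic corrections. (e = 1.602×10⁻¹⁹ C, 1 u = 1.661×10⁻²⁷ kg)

From |q|vB = mv²/r, B = mv/(|q|r).
B = (1.883×10⁻²⁸)(3.55×10⁶)/((1.602×10⁻¹⁹)(1.54×10⁻³)) ≈ 2.71 T.

B ≈ 2.71 T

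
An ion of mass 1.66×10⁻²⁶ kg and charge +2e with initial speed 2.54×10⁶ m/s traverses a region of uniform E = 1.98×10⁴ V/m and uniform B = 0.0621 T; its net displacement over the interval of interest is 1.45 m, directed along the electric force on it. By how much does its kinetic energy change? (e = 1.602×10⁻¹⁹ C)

ΔKE ≈ 9.20×10⁻¹⁵ J

The magnetic force is always ⟂ v and does no work; only the electric force changes KE.
ΔKE = F_E · d = |q|E d = (3.204×10⁻¹⁹)(1.98×10⁴)(1.45) ≈ 9.20×10⁻¹⁵ J.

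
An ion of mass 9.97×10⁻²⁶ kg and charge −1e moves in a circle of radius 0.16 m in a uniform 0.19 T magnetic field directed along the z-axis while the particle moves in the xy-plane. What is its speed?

From |q|vB = mv²/r, v = |q|Br/m.
v = (1.602×10⁻¹⁹)(0.19)(0.16)/9.97×10⁻²⁶ ≈ 4.9×10⁴ m/s.

v ≈ 4.9×10⁴ m/s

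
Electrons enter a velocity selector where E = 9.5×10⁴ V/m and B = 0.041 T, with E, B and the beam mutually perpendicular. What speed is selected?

For undeflected motion the electric and magnetic forces balance: qE = qvB.
v = E/B = 9.5×10⁴/0.041 = 2.3×10⁶ m/s.
The result is independent of the particle's charge and mass.

v = 2.3×10⁶ m/s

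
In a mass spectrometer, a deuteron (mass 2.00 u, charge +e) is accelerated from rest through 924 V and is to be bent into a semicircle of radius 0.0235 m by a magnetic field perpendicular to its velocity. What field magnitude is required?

v = √(2|q|V/m) = √(2·1.602×10⁻¹⁹·924/3.322×10⁻²⁷) ≈ 2.985×10⁵ m/s.
B = mv/(|q|r) = (3.322×10⁻²⁷)(2.985×10⁵)/((1.602×10⁻¹⁹)(0.0235)) ≈ 0.263 T.

B ≈ 0.263 T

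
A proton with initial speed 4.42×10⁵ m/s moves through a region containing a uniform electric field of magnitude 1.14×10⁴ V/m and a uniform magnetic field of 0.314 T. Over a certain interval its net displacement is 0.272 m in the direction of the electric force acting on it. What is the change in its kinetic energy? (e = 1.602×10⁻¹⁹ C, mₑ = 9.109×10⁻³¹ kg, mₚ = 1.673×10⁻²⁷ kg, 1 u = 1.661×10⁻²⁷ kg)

ΔKE ≈ 4.97×10⁻¹⁶ J

The magnetic force is always ⟂ v and does no work; only the electric force changes KE.
ΔKE = F_E · d = |q|E d = (1.602×10⁻¹⁹)(1.14×10⁴)(0.272) ≈ 4.97×10⁻¹⁶ J.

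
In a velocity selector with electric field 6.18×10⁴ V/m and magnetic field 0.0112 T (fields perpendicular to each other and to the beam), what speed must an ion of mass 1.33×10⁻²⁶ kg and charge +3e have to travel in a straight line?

v = 5.52×10⁶ m/s

Straight-line motion ⇒ electric and magnetic forces cancel, so E = vB.
v = E/B = 6.18×10⁴/0.0112 = 5.52×10⁶ m/s.
The result is independent of the particle's charge and mass.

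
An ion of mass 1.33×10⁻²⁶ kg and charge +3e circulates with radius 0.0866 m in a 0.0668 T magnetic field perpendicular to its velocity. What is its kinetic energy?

KE ≈ 2.91×10⁻¹⁶ J

v = |q|Br/m, then KE = ½mv² = (qBr)²/(2m).
v = (4.806×10⁻¹⁹)(0.0668)(0.0866)/1.33×10⁻²⁶ ≈ 2.090×10⁵ m/s.
KE = ½(1.33×10⁻²⁶)(2.090×10⁵)² ≈ 2.91×10⁻¹⁶ J.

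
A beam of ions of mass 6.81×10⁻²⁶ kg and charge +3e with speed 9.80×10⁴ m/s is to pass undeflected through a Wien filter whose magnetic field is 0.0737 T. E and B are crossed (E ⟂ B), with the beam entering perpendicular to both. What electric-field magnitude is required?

E = 7220 V/m

For straight-line motion qE = qvB, so E = vB.
E = 9.80×10⁴ × 0.0737 = 7220 V/m.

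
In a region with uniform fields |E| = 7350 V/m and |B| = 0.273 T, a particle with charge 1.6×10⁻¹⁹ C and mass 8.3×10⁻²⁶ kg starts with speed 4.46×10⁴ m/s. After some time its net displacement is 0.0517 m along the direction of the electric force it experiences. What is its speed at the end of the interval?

v_f ≈ 5.88×10⁴ m/s

B does no work; ΔKE = |q|E d.
½mv_f² = ½mv₀² + |q|Ed = ½(8.3×10⁻²⁶)(4.46×10⁴)² + (1.6×10⁻¹⁹)(7350)(0.0517) ≈ 8.255×10⁻¹⁷ J + 6.080×10⁻¹⁷ J ≈ 1.433×10⁻¹⁶ J.
v_f = √(2·1.433×10⁻¹⁶/8.3×10⁻²⁶) ≈ 5.88×10⁴ m/s.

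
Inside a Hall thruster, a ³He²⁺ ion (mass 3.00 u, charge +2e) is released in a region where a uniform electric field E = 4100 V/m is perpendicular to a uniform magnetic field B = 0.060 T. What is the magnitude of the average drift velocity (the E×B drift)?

v_d ≈ 6.8×10⁴ m/s

The steady drift has the magnetic force balancing the electric force, so v_d = E/B.
v_d = 4100/0.060 = 6.8×10⁴ m/s.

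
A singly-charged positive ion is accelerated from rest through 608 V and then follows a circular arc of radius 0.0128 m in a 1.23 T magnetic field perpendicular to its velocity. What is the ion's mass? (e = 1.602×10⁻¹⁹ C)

Combine |q|V = ½mv² and r = mv/(|q|B): eliminate v to get m = qB²r²/(2V).
m = (1.602×10⁻¹⁹)(1.23)²(0.0128)²/(2·608) ≈ 3.27×10⁻²⁶ kg.

m ≈ 3.27×10⁻²⁶ kg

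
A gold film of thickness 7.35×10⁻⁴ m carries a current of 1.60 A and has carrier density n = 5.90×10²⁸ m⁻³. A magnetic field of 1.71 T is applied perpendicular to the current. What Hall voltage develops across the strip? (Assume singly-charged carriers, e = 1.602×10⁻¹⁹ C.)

V_H = IB/(n e t).
V_H = (1.60)(1.71)/((5.90×10²⁸)(1.602×10⁻¹⁹)(7.35×10⁻⁴)) ≈ 3.94×10⁻⁷ V.

V_H ≈ 3.94×10⁻⁷ V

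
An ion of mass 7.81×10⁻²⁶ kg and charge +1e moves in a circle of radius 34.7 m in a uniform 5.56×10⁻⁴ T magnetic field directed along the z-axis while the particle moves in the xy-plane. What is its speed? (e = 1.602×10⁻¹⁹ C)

From |q|vB = mv²/r, v = |q|Br/m.
v = (1.602×10⁻¹⁹)(5.56×10⁻⁴)(34.7)/7.81×10⁻²⁶ ≈ 3.96×10⁴ m/s.

v ≈ 3.96×10⁴ m/s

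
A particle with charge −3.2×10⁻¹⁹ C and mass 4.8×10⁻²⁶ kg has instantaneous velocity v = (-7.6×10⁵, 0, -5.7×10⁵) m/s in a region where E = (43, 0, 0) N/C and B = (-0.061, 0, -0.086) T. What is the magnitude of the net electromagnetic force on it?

|F| ≈ 9.79×10⁻¹⁵ N

v×B = (0, -3.06×10⁴, 0) N/C.
E + v×B = (43.0, -3.06×10⁴, 0) N/C.
F = q(E + v×B) = (−3.2×10⁻¹⁹ C)·(43.0, -3.06×10⁴, 0) = (-1.38×10⁻¹⁷, 9.79×10⁻¹⁵, 0) N.
|F| = 9.79×10⁻¹⁵ N.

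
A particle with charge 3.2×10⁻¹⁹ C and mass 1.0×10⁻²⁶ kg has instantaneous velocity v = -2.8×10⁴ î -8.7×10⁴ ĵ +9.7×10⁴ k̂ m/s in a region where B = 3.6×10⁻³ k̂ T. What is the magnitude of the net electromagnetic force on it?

v×B = (-313, 101, 0) N/C.
F = q v×B = (3.2×10⁻¹⁹ C)·(-313, 101, 0) = (-1.00×10⁻¹⁶, 3.23×10⁻¹⁷, 0) N.
|F| = 1.05×10⁻¹⁶ N.

|F| ≈ 1.05×10⁻¹⁶ N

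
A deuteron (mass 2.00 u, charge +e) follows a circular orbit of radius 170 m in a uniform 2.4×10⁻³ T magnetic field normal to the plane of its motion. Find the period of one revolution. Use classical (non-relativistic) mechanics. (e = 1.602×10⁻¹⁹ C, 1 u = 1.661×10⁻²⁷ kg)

T ≈ 5.4×10⁻⁵ s

The cyclotron period depends only on m, q, B: T = 2πm/(|q|B).
T = 2π(3.322×10⁻²⁷)/((1.602×10⁻¹⁹)(2.4×10⁻³)) ≈ 5.4×10⁻⁵ s.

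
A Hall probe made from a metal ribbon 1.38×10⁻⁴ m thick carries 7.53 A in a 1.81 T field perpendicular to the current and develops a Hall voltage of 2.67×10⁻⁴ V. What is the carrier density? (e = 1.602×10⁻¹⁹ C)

n ≈ 2.31×10²⁷ m⁻³

From V_H = IB/(n e t), n = IB/(V_H e t).
n = (7.53)(1.81)/((2.67×10⁻⁴)(1.602×10⁻¹⁹)(1.38×10⁻⁴)) ≈ 2.31×10²⁷ m⁻³.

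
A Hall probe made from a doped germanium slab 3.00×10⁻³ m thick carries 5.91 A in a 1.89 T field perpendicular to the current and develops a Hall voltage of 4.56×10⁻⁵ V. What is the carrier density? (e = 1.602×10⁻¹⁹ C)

n ≈ 5.10×10²⁶ m⁻³

From V_H = IB/(n e t), n = IB/(V_H e t).
n = (5.91)(1.89)/((4.56×10⁻⁵)(1.602×10⁻¹⁹)(3.00×10⁻³)) ≈ 5.10×10²⁶ m⁻³.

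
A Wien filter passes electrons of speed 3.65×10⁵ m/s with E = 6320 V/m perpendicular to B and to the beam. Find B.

B = 0.0173 T

Balance of forces in the selector: qE = qvB ⇒ B = E/v.
B = 6320/3.65×10⁵ = 0.0173 T.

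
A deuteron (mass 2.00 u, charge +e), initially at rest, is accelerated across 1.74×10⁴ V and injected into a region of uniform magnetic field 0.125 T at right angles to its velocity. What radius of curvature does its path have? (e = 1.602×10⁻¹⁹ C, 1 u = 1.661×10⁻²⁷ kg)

Acceleration: |q|V = ½mv² ⇒ v = √(2|q|V/m) = √(2·1.602×10⁻¹⁹·1.74×10⁴/3.322×10⁻²⁷) ≈ 1.295×10⁶ m/s.
In the field: r = mv/(|q|B) = (3.322×10⁻²⁷)(1.295×10⁶)/((1.602×10⁻¹⁹)(0.125)) ≈ 0.215 m.

r ≈ 0.215 m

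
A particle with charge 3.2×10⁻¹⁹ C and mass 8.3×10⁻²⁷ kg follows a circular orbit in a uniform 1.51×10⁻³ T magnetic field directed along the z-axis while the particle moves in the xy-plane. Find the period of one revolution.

T ≈ 1.08×10⁻⁴ s

The cyclotron period depends only on m, q, B: T = 2πm/(|q|B).
T = 2π(8.3×10⁻²⁷)/((3.2×10⁻¹⁹)(1.51×10⁻³)) ≈ 1.08×10⁻⁴ s.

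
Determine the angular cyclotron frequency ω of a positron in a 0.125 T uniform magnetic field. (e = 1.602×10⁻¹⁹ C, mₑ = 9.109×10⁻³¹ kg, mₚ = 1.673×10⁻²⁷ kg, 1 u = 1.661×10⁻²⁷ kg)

ω = |q|B/m.
ω = (1.602×10⁻¹⁹)(0.125)/9.109×10⁻³¹ ≈ 2.20×10¹⁰ rad/s.

ω ≈ 2.20×10¹⁰ rad/s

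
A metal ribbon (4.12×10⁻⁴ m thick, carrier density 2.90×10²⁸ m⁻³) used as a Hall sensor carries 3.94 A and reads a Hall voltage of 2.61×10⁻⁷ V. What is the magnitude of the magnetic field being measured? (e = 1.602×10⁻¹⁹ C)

B ≈ 0.127 T

From V_H = IB/(n e t), B = V_H n e t / I.
B = (2.61×10⁻⁷)(2.90×10²⁸)(1.602×10⁻¹⁹)(4.12×10⁻⁴)/3.94 ≈ 0.127 T.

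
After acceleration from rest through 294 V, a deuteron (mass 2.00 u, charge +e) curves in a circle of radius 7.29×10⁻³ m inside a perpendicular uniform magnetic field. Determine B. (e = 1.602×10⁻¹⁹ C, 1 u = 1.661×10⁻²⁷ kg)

B ≈ 0.479 T

v = √(2|q|V/m) = √(2·1.602×10⁻¹⁹·294/3.322×10⁻²⁷) ≈ 1.684×10⁵ m/s.
B = mv/(|q|r) = (3.322×10⁻²⁷)(1.684×10⁵)/((1.602×10⁻¹⁹)(7.29×10⁻³)) ≈ 0.479 T.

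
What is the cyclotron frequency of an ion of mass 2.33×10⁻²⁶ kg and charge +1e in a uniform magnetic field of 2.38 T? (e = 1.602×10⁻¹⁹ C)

f = |q|B/(2πm).
f = (1.602×10⁻¹⁹)(2.38)/(2π·2.33×10⁻²⁶) ≈ 2.60×10⁶ Hz.

f ≈ 2.60×10⁶ Hz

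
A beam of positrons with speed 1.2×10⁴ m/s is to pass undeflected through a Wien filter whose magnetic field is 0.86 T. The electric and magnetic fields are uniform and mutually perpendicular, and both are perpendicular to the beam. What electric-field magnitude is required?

For straight-line motion qE = qvB, so E = vB.
E = 1.2×10⁴ × 0.86 = 1.0×10⁴ V/m.

E = 1.0×10⁴ V/m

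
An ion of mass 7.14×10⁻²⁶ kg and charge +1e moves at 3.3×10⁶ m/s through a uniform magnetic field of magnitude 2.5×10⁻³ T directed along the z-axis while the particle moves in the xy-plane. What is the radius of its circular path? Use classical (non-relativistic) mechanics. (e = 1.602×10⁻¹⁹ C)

The magnetic force provides the centripetal force: |q|vB = mv²/r.
r = mv/(|q|B) = (7.14×10⁻²⁶)(3.3×10⁶)/((1.602×10⁻¹⁹)(2.5×10⁻³)) ≈ 590 m.

r ≈ 590 m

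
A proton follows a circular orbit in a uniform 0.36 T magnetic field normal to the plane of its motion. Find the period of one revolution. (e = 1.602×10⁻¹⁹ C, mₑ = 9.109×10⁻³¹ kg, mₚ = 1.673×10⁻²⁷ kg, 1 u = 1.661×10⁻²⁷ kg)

T ≈ 1.8×10⁻⁷ s

The cyclotron period depends only on m, q, B: T = 2πm/(|q|B).
T = 2π(1.673×10⁻²⁷)/((1.602×10⁻¹⁹)(0.36)) ≈ 1.8×10⁻⁷ s.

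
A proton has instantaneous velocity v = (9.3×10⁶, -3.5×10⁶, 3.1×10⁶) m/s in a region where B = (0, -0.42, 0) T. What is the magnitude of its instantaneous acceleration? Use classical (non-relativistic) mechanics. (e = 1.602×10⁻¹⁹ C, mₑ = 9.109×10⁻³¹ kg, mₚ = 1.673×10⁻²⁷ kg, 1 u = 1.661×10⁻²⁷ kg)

|a| ≈ 3.94×10¹⁴ m/s²

v×B = (1.30×10⁶, 0, -3.91×10⁶) N/C.
F = q v×B = (1.602×10⁻¹⁹ C)·(1.30×10⁶, 0, -3.91×10⁶) = (2.09×10⁻¹³, 0, -6.26×10⁻¹³) N.
|a| = |F|/m = 6.596×10⁻¹³/1.673×10⁻²⁷ ≈ 3.94×10¹⁴ m/s².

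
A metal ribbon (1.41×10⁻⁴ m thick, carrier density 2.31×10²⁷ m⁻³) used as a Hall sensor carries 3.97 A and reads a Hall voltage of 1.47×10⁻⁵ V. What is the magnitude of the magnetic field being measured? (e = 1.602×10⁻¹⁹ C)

From V_H = IB/(n e t), B = V_H n e t / I.
B = (1.47×10⁻⁵)(2.31×10²⁷)(1.602×10⁻¹⁹)(1.41×10⁻⁴)/3.97 ≈ 0.193 T.

B ≈ 0.193 T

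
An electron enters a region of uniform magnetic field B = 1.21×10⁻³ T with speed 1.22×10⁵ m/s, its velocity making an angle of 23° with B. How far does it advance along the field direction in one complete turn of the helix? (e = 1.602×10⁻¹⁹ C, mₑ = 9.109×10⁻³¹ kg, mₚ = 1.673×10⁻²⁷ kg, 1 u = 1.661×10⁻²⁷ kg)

v∥ = v cosθ = 1.22×10⁵·cos23° ≈ 1.123×10⁵ m/s.
T = 2πm/(|q|B) = 2π(9.109×10⁻³¹)/((1.602×10⁻¹⁹)(1.21×10⁻³)) ≈ 2.953×10⁻⁸ s.
pitch = v∥ T = (1.123×10⁵)(2.953×10⁻⁸) ≈ 3.32×10⁻³ m.

p ≈ 3.32×10⁻³ m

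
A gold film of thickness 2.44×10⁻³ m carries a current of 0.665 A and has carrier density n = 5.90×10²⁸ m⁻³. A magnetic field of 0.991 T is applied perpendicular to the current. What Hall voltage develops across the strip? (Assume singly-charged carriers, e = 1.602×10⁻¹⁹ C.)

V_H ≈ 2.86×10⁻⁸ V

V_H = IB/(n e t).
V_H = (0.665)(0.991)/((5.90×10²⁸)(1.602×10⁻¹⁹)(2.44×10⁻³)) ≈ 2.86×10⁻⁸ V.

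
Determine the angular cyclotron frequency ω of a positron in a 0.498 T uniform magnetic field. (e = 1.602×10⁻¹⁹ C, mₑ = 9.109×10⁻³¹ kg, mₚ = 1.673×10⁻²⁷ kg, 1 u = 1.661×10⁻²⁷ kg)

ω ≈ 8.76×10¹⁰ rad/s

ω = |q|B/m.
ω = (1.602×10⁻¹⁹)(0.498)/9.109×10⁻³¹ ≈ 8.76×10¹⁰ rad/s.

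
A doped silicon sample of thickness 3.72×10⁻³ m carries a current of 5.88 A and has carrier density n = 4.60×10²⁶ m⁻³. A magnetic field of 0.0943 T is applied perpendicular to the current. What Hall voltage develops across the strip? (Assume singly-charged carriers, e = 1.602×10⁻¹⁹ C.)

V_H = IB/(n e t).
V_H = (5.88)(0.0943)/((4.60×10²⁶)(1.602×10⁻¹⁹)(3.72×10⁻³)) ≈ 2.02×10⁻⁶ V.

V_H ≈ 2.02×10⁻⁶ V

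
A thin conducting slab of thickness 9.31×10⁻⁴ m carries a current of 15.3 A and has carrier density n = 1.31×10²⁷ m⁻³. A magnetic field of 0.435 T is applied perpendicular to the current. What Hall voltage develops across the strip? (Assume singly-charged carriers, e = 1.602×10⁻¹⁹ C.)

V_H ≈ 3.41×10⁻⁵ V

V_H = IB/(n e t).
V_H = (15.3)(0.435)/((1.31×10²⁷)(1.602×10⁻¹⁹)(9.31×10⁻⁴)) ≈ 3.41×10⁻⁵ V.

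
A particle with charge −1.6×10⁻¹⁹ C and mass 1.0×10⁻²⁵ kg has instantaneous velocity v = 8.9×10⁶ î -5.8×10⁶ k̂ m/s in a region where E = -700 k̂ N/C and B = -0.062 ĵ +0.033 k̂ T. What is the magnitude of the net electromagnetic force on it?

|F| ≈ 1.15×10⁻¹³ N

v×B = (-3.60×10⁵, -2.94×10⁵, -5.52×10⁵) N/C.
E + v×B = (-3.60×10⁵, -2.94×10⁵, -5.52×10⁵) N/C.
F = q(E + v×B) = (−1.6×10⁻¹⁹ C)·(-3.60×10⁵, -2.94×10⁵, -5.52×10⁵) = (5.75×10⁻¹⁴, 4.70×10⁻¹⁴, 8.84×10⁻¹⁴) N.
|F| = 1.15×10⁻¹³ N.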